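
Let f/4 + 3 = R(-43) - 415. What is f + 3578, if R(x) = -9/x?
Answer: 81994/43 ≈ 1906.8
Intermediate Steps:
f = -71860/43 (f = -12 + 4*(-9/(-43) - 415) = -12 + 4*(-9*(-1/43) - 415) = -12 + 4*(9/43 - 415) = -12 + 4*(-17836/43) = -12 - 71344/43 = -71860/43 ≈ -1671.2)
f + 3578 = -71860/43 + 3578 = 81994/43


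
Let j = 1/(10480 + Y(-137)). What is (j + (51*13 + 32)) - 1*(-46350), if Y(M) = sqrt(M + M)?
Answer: 2583492034405/54915337 - I*sqrt(274)/109830674 ≈ 47045.0 - 1.5071e-7*I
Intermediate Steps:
Y(M) = sqrt(2)*sqrt(M) (Y(M) = sqrt(2*M) = sqrt(2)*sqrt(M))
j = 1/(10480 + I*sqrt(274)) (j = 1/(10480 + sqrt(2)*sqrt(-137)) = 1/(10480 + sqrt(2)*(I*sqrt(137))) = 1/(10480 + I*sqrt(274)) ≈ 9.542e-5 - 1.507e-7*I)
(j + (51*13 + 32)) - 1*(-46350) = ((5240/54915337 - I*sqrt(274)/109830674) + (51*13 + 32)) - 1*(-46350) = ((5240/54915337 - I*sqrt(274)/109830674) + (663 + 32)) + 46350 = ((5240/54915337 - I*sqrt(274)/109830674) + 695) + 46350 = (38166164455/54915337 - I*sqrt(274)/109830674) + 46350 = 2583492034405/54915337 - I*sqrt(274)/109830674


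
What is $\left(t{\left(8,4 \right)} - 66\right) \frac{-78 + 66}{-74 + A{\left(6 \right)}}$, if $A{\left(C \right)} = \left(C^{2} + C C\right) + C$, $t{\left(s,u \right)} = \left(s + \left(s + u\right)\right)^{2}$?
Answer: $-1002$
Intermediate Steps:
$t{\left(s,u \right)} = \left(u + 2 s\right)^{2}$
$A{\left(C \right)} = C + 2 C^{2}$ ($A{\left(C \right)} = \left(C^{2} + C^{2}\right) + C = 2 C^{2} + C = C + 2 C^{2}$)
$\left(t{\left(8,4 \right)} - 66\right) \frac{-78 + 66}{-74 + A{\left(6 \right)}} = \left(\left(4 + 2 \cdot 8\right)^{2} - 66\right) \frac{-78 + 66}{-74 + 6 \left(1 + 2 \cdot 6\right)} = \left(\left(4 + 16\right)^{2} - 66\right) \left(- \frac{12}{-74 + 6 \left(1 + 12\right)}\right) = \left(20^{2} - 66\right) \left(- \frac{12}{-74 + 6 \cdot 13}\right) = \left(400 - 66\right) \left(- \frac{12}{-74 + 78}\right) = 334 \left(- \frac{12}{4}\right) = 334 \left(\left(-12\right) \frac{1}{4}\right) = 334 \left(-3\right) = -1002$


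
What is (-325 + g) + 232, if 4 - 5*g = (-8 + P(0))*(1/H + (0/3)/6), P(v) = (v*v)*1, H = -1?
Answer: -469/5 ≈ -93.800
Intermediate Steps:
P(v) = v² (P(v) = v²*1 = v²)
g = -⅘ (g = ⅘ - (-8 + 0²)*(1/(-1) + (0/3)/6)/5 = ⅘ - (-8 + 0)*(1*(-1) + (0*(⅓))*(⅙))/5 = ⅘ - (-8)*(-1 + 0*(⅙))/5 = ⅘ - (-8)*(-1 + 0)/5 = ⅘ - (-8)*(-1)/5 = ⅘ - ⅕*8 = ⅘ - 8/5 = -⅘ ≈ -0.80000)
(-325 + g) + 232 = (-325 - ⅘) + 232 = -1629/5 + 232 = -469/5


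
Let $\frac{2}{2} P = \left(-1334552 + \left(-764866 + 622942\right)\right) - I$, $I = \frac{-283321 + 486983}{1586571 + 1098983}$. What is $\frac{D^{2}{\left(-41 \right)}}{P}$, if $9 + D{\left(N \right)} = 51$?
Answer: $- \frac{2368658628}{1982578115683} \approx -0.0011947$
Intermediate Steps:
$D{\left(N \right)} = 42$ ($D{\left(N \right)} = -9 + 51 = 42$)
$I = \frac{101831}{1342777}$ ($I = \frac{203662}{2685554} = 203662 \cdot \frac{1}{2685554} = \frac{101831}{1342777} \approx 0.075836$)
$P = - \frac{1982578115683}{1342777}$ ($P = \left(-1334552 + \left(-764866 + 622942\right)\right) - \frac{101831}{1342777} = \left(-1334552 - 141924\right) - \frac{101831}{1342777} = -1476476 - \frac{101831}{1342777} = - \frac{1982578115683}{1342777} \approx -1.4765 \cdot 10^{6}$)
$\frac{D^{2}{\left(-41 \right)}}{P} = \frac{42^{2}}{- \frac{1982578115683}{1342777}} = 1764 \left(- \frac{1342777}{1982578115683}\right) = - \frac{2368658628}{1982578115683}$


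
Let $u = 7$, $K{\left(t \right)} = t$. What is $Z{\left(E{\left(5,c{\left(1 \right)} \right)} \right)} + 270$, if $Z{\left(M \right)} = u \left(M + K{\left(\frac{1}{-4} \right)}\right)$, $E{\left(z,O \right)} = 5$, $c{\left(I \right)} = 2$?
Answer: $\frac{1213}{4} \approx 303.25$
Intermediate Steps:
$Z{\left(M \right)} = - \frac{7}{4} + 7 M$ ($Z{\left(M \right)} = 7 \left(M + \frac{1}{-4}\right) = 7 \left(M - \frac{1}{4}\right) = 7 \left(- \frac{1}{4} + M\right) = - \frac{7}{4} + 7 M$)
$Z{\left(E{\left(5,c{\left(1 \right)} \right)} \right)} + 270 = \left(- \frac{7}{4} + 7 \cdot 5\right) + 270 = \left(- \frac{7}{4} + 35\right) + 270 = \frac{133}{4} + 270 = \frac{1213}{4}$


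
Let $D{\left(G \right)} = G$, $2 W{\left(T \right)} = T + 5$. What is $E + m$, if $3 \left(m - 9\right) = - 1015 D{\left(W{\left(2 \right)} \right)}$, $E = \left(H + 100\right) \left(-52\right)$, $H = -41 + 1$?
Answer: $- \frac{25771}{6} \approx -4295.2$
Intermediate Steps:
$W{\left(T \right)} = \frac{5}{2} + \frac{T}{2}$ ($W{\left(T \right)} = \frac{T + 5}{2} = \frac{5 + T}{2} = \frac{5}{2} + \frac{T}{2}$)
$H = -40$
$E = -3120$ ($E = \left(-40 + 100\right) \left(-52\right) = 60 \left(-52\right) = -3120$)
$m = - \frac{7051}{6}$ ($m = 9 + \frac{\left(-1015\right) \left(\frac{5}{2} + \frac{1}{2} \cdot 2\right)}{3} = 9 + \frac{\left(-1015\right) \left(\frac{5}{2} + 1\right)}{3} = 9 + \frac{\left(-1015\right) \frac{7}{2}}{3} = 9 + \frac{1}{3} \left(- \frac{7105}{2}\right) = 9 - \frac{7105}{6} = - \frac{7051}{6} \approx -1175.2$)
$E + m = -3120 - \frac{7051}{6} = - \frac{25771}{6}$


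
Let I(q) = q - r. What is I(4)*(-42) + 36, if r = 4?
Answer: 36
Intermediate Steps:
I(q) = -4 + q (I(q) = q - 1*4 = q - 4 = -4 + q)
I(4)*(-42) + 36 = (-4 + 4)*(-42) + 36 = 0*(-42) + 36 = 0 + 36 = 36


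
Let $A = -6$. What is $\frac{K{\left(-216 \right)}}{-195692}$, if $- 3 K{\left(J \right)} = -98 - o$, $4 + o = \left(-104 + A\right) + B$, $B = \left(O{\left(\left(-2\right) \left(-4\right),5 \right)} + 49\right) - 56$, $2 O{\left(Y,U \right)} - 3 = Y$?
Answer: $\frac{5}{167736} \approx 2.9809 \cdot 10^{-5}$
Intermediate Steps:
$O{\left(Y,U \right)} = \frac{3}{2} + \frac{Y}{2}$
$B = - \frac{3}{2}$ ($B = \left(\left(\frac{3}{2} + \frac{\left(-2\right) \left(-4\right)}{2}\right) + 49\right) - 56 = \left(\left(\frac{3}{2} + \frac{1}{2} \cdot 8\right) + 49\right) - 56 = \left(\left(\frac{3}{2} + 4\right) + 49\right) - 56 = \left(\frac{11}{2} + 49\right) - 56 = \frac{109}{2} - 56 = - \frac{3}{2} \approx -1.5$)
$o = - \frac{231}{2}$ ($o = -4 - \frac{223}{2} = - \frac{231}{2} \approx -115.5$)
$K{\left(J \right)} = - \frac{35}{6}$ ($K{\left(J \right)} = - \frac{-98 - - \frac{231}{2}}{3} = - \frac{-98 + \frac{231}{2}}{3} = \left(- \frac{1}{3}\right) \frac{35}{2} = - \frac{35}{6}$)
$\frac{K{\left(-216 \right)}}{-195692} = - \frac{35}{6 \left(-195692\right)} = \left(- \frac{35}{6}\right) \left(- \frac{1}{195692}\right) = \frac{5}{167736}$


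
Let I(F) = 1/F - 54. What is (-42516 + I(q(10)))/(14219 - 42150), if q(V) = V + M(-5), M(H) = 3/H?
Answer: 2000785/1312757 ≈ 1.5241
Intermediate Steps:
q(V) = -3/5 + V (q(V) = V + 3/(-5) = V + 3*(-1/5) = V - 3/5 = -3/5 + V)
I(F) = -54 + 1/F
(-42516 + I(q(10)))/(14219 - 42150) = (-42516 + (-54 + 1/(-3/5 + 10)))/(14219 - 42150) = (-42516 + (-54 + 1/(47/5)))/(-27931) = (-42516 + (-54 + 5/47))*(-1/27931) = (-42516 - 2533/47)*(-1/27931) = -2000785/47*(-1/27931) = 2000785/1312757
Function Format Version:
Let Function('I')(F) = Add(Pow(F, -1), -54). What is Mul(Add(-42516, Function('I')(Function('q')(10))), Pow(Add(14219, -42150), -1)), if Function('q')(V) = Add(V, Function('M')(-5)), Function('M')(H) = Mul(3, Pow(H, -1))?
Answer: Rational(2000785, 1312757) ≈ 1.5241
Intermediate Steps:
Function('q')(V) = Add(Rational(-3, 5), V) (Function('q')(V) = Add(V, Mul(3, Pow(-5, -1))) = Add(V, Mul(3, Rational(-1, 5))) = Add(V, Rational(-3, 5)) = Add(Rational(-3, 5), V))
Function('I')(F) = Add(-54, Pow(F, -1))
Mul(Add(-42516, Function('I')(Function('q')(10))), Pow(Add(14219, -42150), -1)) = Mul(Add(-42516, Add(-54, Pow(Add(Rational(-3, 5), 10), -1))), Pow(Add(14219, -42150), -1)) = Mul(Add(-42516, Add(-54, Pow(Rational(47, 5), -1))), Pow(-27931, -1)) = Mul(Add(-42516, Add(-54, Rational(5, 47))), Rational(-1, 27931)) = Mul(Add(-42516, Rational(-2533, 47)), Rational(-1, 27931)) = Mul(Rational(-2000785, 47), Rational(-1, 27931)) = Rational(2000785, 1312757)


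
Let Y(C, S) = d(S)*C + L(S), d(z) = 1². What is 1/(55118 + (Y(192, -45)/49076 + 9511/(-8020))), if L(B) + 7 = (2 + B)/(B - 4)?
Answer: 4821471620/265744173180209 ≈ 1.8143e-5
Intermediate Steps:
L(B) = -7 + (2 + B)/(-4 + B) (L(B) = -7 + (2 + B)/(B - 4) = -7 + (2 + B)/(-4 + B))
d(z) = 1
Y(C, S) = C + 6*(5 - S)/(-4 + S) (Y(C, S) = 1*C + 6*(5 - S)/(-4 + S) = C + 6*(5 - S)/(-4 + S))
1/(55118 + (Y(192, -45)/49076 + 9511/(-8020))) = 1/(55118 + (((30 - 6*(-45) + 192*(-4 - 45))/(-4 - 45))/49076 + 9511/(-8020))) = 1/(55118 + (((30 + 270 + 192*(-49))/(-49))*(1/49076) + 9511*(-1/8020))) = 1/(55118 + (-(30 + 270 - 9408)/49*(1/49076) - 9511/8020)) = 1/(55118 + (-1/49*(-9108)*(1/49076) - 9511/8020)) = 1/(55118 + ((9108/49)*(1/49076) - 9511/8020)) = 1/(55118 + (2277/601181 - 9511/8020)) = 1/(55118 - 5699570951/4821471620) = 1/(265744173180209/4821471620) = 4821471620/265744173180209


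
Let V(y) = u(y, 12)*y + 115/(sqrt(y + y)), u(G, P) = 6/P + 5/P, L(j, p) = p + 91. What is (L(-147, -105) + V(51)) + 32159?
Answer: 128767/4 + 115*sqrt(102)/102 ≈ 32203.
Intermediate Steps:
L(j, p) = 91 + p
u(G, P) = 11/P
V(y) = 11*y/12 + 115*sqrt(2)/(2*sqrt(y)) (V(y) = (11/12)*y + 115/(sqrt(y + y)) = (11*(1/12))*y + 115/(sqrt(2*y)) = 11*y/12 + 115/((sqrt(2)*sqrt(y))) = 11*y/12 + 115*(sqrt(2)/(2*sqrt(y))) = 11*y/12 + 115*sqrt(2)/(2*sqrt(y)))
(L(-147, -105) + V(51)) + 32159 = ((91 - 105) + ((11/12)*51 + 115*sqrt(2)/(2*sqrt(51)))) + 32159 = (-14 + (187/4 + 115*sqrt(2)*(sqrt(51)/51)/2)) + 32159 = (-14 + (187/4 + 115*sqrt(102)/102)) + 32159 = (131/4 + 115*sqrt(102)/102) + 32159 = 128767/4 + 115*sqrt(102)/102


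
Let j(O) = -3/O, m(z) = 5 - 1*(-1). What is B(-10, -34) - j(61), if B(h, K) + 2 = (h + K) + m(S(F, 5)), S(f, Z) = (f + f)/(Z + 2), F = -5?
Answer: -2437/61 ≈ -39.951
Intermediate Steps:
S(f, Z) = 2*f/(2 + Z) (S(f, Z) = (2*f)/(2 + Z) = 2*f/(2 + Z))
m(z) = 6 (m(z) = 5 + 1 = 6)
B(h, K) = 4 + K + h (B(h, K) = -2 + ((h + K) + 6) = -2 + ((K + h) + 6) = -2 + (6 + K + h) = 4 + K + h)
B(-10, -34) - j(61) = (4 - 34 - 10) - (-3)/61 = -40 - (-3)/61 = -40 - 1*(-3/61) = -40 + 3/61 = -2437/61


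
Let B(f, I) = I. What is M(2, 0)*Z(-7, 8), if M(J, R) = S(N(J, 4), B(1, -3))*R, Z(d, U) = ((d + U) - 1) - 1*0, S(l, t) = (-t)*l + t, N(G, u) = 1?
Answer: 0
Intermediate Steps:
S(l, t) = t - l*t (S(l, t) = -l*t + t = t - l*t)
Z(d, U) = -1 + U + d (Z(d, U) = ((U + d) - 1) + 0 = (-1 + U + d) + 0 = -1 + U + d)
M(J, R) = 0 (M(J, R) = (-3*(1 - 1*1))*R = (-3*(1 - 1))*R = (-3*0)*R = 0*R = 0)
M(2, 0)*Z(-7, 8) = 0*(-1 + 8 - 7) = 0*0 = 0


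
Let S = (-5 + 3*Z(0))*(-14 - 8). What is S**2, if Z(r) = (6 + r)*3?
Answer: 1162084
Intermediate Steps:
Z(r) = 18 + 3*r
S = -1078 (S = (-5 + 3*(18 + 3*0))*(-14 - 8) = (-5 + 3*(18 + 0))*(-22) = (-5 + 3*18)*(-22) = (-5 + 54)*(-22) = 49*(-22) = -1078)
S**2 = (-1078)**2 = 1162084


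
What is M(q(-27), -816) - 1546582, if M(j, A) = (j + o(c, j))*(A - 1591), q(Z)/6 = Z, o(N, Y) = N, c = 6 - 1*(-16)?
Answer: -1209602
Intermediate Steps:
c = 22 (c = 6 + 16 = 22)
q(Z) = 6*Z
M(j, A) = (-1591 + A)*(22 + j) (M(j, A) = (j + 22)*(A - 1591) = (22 + j)*(-1591 + A) = (-1591 + A)*(22 + j))
M(q(-27), -816) - 1546582 = (-35002 - 9546*(-27) + 22*(-816) - 4896*(-27)) - 1546582 = (-35002 - 1591*(-162) - 17952 - 816*(-162)) - 1546582 = (-35002 + 257742 - 17952 + 132192) - 1546582 = 336980 - 1546582 = -1209602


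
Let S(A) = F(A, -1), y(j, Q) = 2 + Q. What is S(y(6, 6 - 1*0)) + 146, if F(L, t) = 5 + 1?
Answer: 152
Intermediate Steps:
F(L, t) = 6
S(A) = 6
S(y(6, 6 - 1*0)) + 146 = 6 + 146 = 152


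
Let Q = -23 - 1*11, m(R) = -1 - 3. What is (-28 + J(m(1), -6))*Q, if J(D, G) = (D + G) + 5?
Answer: 1122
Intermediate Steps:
m(R) = -4
J(D, G) = 5 + D + G
Q = -34 (Q = -23 - 11 = -34)
(-28 + J(m(1), -6))*Q = (-28 + (5 - 4 - 6))*(-34) = (-28 - 5)*(-34) = -33*(-34) = 1122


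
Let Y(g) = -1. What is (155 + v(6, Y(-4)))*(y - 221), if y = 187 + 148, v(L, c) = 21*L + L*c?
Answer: 31350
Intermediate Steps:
y = 335
(155 + v(6, Y(-4)))*(y - 221) = (155 + 6*(21 - 1))*(335 - 221) = (155 + 6*20)*114 = (155 + 120)*114 = 275*114 = 31350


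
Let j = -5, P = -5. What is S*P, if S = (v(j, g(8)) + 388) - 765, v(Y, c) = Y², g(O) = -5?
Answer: 1760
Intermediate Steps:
S = -352 (S = ((-5)² + 388) - 765 = (25 + 388) - 765 = 413 - 765 = -352)
S*P = -352*(-5) = 1760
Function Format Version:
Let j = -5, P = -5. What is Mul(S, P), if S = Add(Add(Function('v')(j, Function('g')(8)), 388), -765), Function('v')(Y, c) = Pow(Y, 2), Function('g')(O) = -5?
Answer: 1760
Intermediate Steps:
S = -352 (S = Add(Add(Pow(-5, 2), 388), -765) = Add(Add(25, 388), -765) = Add(413, -765) = -352)
Mul(S, P) = Mul(-352, -5) = 1760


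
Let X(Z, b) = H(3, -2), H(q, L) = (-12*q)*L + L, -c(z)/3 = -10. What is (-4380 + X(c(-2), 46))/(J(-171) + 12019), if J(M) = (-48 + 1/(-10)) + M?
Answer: -43100/117999 ≈ -0.36526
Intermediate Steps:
c(z) = 30 (c(z) = -3*(-10) = 30)
J(M) = -481/10 + M (J(M) = (-48 - 1/10) + M = -481/10 + M)
H(q, L) = L - 12*L*q (H(q, L) = -12*L*q + L = L - 12*L*q)
X(Z, b) = 70 (X(Z, b) = -2*(1 - 12*3) = -2*(1 - 36) = -2*(-35) = 70)
(-4380 + X(c(-2), 46))/(J(-171) + 12019) = (-4380 + 70)/((-481/10 - 171) + 12019) = -4310/(-2191/10 + 12019) = -4310/117999/10 = -4310*10/117999 = -43100/117999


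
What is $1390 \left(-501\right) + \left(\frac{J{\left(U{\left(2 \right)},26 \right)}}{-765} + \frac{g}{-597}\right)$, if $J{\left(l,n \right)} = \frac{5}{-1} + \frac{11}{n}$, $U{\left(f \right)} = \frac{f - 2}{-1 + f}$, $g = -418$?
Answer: $- \frac{162140319287}{232830} \approx -6.9639 \cdot 10^{5}$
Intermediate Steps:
$U{\left(f \right)} = \frac{-2 + f}{-1 + f}$
$J{\left(l,n \right)} = -5 + \frac{11}{n}$ ($J{\left(l,n \right)} = 5 \left(-1\right) + \frac{11}{n} = -5 + \frac{11}{n}$)
$1390 \left(-501\right) + \left(\frac{J{\left(U{\left(2 \right)},26 \right)}}{-765} + \frac{g}{-597}\right) = 1390 \left(-501\right) + \left(\frac{-5 + \frac{11}{26}}{-765} - \frac{418}{-597}\right) = -696390 + \left(\left(-5 + 11 \cdot \frac{1}{26}\right) \left(- \frac{1}{765}\right) - - \frac{418}{597}\right) = -696390 + \left(\left(-5 + \frac{11}{26}\right) \left(- \frac{1}{765}\right) + \frac{418}{597}\right) = -696390 + \left(\left(- \frac{119}{26}\right) \left(- \frac{1}{765}\right) + \frac{418}{597}\right) = -696390 + \left(\frac{7}{1170} + \frac{418}{597}\right) = -696390 + \frac{164413}{232830} = - \frac{162140319287}{232830}$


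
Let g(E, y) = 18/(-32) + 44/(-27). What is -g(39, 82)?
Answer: 947/432 ≈ 2.1921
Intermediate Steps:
g(E, y) = -947/432 (g(E, y) = 18*(-1/32) + 44*(-1/27) = -9/16 - 44/27 = -947/432)
-g(39, 82) = -1*(-947/432) = 947/432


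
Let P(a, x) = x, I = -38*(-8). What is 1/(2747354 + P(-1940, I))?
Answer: 1/2747658 ≈ 3.6395e-7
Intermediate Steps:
I = 304
1/(2747354 + P(-1940, I)) = 1/(2747354 + 304) = 1/2747658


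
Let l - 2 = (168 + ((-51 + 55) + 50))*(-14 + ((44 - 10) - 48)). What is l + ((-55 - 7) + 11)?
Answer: -6265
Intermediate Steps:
l = -6214 (l = 2 + (168 + ((-51 + 55) + 50))*(-14 + ((44 - 10) - 48)) = 2 + (168 + (4 + 50))*(-14 + (34 - 48)) = 2 + (168 + 54)*(-14 - 14) = 2 + 222*(-28) = 2 - 6216 = -6214)
l + ((-55 - 7) + 11) = -6214 + ((-55 - 7) + 11) = -6214 + (-62 + 11) = -6214 - 51 = -6265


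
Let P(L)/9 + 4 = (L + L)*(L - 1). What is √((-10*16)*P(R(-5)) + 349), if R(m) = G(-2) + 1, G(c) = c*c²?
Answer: I*√155171 ≈ 393.92*I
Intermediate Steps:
G(c) = c³
R(m) = -7 (R(m) = (-2)³ + 1 = -8 + 1 = -7)
P(L) = -36 + 18*L*(-1 + L) (P(L) = -36 + 9*((L + L)*(L - 1)) = -36 + 9*((2*L)*(-1 + L)) = -36 + 9*(2*L*(-1 + L)) = -36 + 18*L*(-1 + L))
√((-10*16)*P(R(-5)) + 349) = √((-10*16)*(-36 - 18*(-7) + 18*(-7)²) + 349) = √(-160*(-36 + 126 + 18*49) + 349) = √(-160*(-36 + 126 + 882) + 349) = √(-160*972 + 349) = √(-155520 + 349) = √(-155171) = I*√155171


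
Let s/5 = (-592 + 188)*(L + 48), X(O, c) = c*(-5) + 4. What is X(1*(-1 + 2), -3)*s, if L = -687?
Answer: 24524820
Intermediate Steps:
X(O, c) = 4 - 5*c (X(O, c) = -5*c + 4 = 4 - 5*c)
s = 1290780 (s = 5*((-592 + 188)*(-687 + 48)) = 5*(-404*(-639)) = 5*258156 = 1290780)
X(1*(-1 + 2), -3)*s = (4 - 5*(-3))*1290780 = (4 + 15)*1290780 = 19*1290780 = 24524820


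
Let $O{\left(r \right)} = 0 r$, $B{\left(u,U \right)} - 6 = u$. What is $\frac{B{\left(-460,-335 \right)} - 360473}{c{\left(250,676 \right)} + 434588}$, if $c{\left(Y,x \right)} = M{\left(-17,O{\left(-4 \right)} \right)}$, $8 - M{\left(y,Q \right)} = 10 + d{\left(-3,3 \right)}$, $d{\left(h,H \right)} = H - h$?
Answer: $- \frac{120309}{144860} \approx -0.83052$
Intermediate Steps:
$B{\left(u,U \right)} = 6 + u$
$O{\left(r \right)} = 0$
$M{\left(y,Q \right)} = -8$ ($M{\left(y,Q \right)} = 8 - \left(10 + \left(3 - -3\right)\right) = 8 - \left(10 + \left(3 + 3\right)\right) = 8 - \left(10 + 6\right) = 8 - 16 = -8$)
$c{\left(Y,x \right)} = -8$
$\frac{B{\left(-460,-335 \right)} - 360473}{c{\left(250,676 \right)} + 434588} = \frac{\left(6 - 460\right) - 360473}{-8 + 434588} = \frac{-454 - 360473}{434580} = \left(-454 - 360473\right) \frac{1}{434580} = \left(-360927\right) \frac{1}{434580} = - \frac{120309}{144860}$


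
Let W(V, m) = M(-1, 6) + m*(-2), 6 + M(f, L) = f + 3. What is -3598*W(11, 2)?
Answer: 28784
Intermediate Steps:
M(f, L) = -3 + f (M(f, L) = -6 + (f + 3) = -6 + (3 + f) = -3 + f)
W(V, m) = -4 - 2*m (W(V, m) = (-3 - 1) + m*(-2) = -4 - 2*m)
-3598*W(11, 2) = -3598*(-4 - 2*2) = -3598*(-4 - 4) = -3598*(-8) = 28784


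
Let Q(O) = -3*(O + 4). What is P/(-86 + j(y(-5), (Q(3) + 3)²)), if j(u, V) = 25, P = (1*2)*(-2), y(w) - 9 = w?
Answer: 4/61 ≈ 0.065574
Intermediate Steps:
Q(O) = -12 - 3*O (Q(O) = -3*(4 + O) = -12 - 3*O)
y(w) = 9 + w
P = -4 (P = 2*(-2) = -4)
P/(-86 + j(y(-5), (Q(3) + 3)²)) = -4/(-86 + 25) = -4/(-61) = -4*(-1/61) = 4/61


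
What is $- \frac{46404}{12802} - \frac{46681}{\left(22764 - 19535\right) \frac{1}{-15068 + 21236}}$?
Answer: $- \frac{1843104658866}{20668829} \approx -89173.0$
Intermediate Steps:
$- \frac{46404}{12802} - \frac{46681}{\left(22764 - 19535\right) \frac{1}{-15068 + 21236}} = \left(-46404\right) \frac{1}{12802} - \frac{46681}{3229 \cdot \frac{1}{6168}} = - \frac{23202}{6401} - \frac{46681}{3229 \cdot \frac{1}{6168}} = - \frac{23202}{6401} - \frac{46681}{\frac{3229}{6168}} = - \frac{23202}{6401} - \frac{287928408}{3229} = - \frac{1843104658866}{20668829}$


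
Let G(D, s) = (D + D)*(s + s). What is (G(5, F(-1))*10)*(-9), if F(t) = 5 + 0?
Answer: -9000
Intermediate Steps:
F(t) = 5
G(D, s) = 4*D*s (G(D, s) = (2*D)*(2*s) = 4*D*s)
(G(5, F(-1))*10)*(-9) = ((4*5*5)*10)*(-9) = (100*10)*(-9) = 1000*(-9) = -9000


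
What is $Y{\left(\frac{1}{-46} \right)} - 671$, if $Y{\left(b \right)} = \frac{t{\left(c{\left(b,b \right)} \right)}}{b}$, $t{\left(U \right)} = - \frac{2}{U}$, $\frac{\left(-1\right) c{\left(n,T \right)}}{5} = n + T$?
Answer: $- \frac{1239}{5} \approx -247.8$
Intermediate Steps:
$c{\left(n,T \right)} = - 5 T - 5 n$ ($c{\left(n,T \right)} = - 5 \left(n + T\right) = - 5 \left(T + n\right) = - 5 T - 5 n$)
$Y{\left(b \right)} = \frac{1}{5 b^{2}}$ ($Y{\left(b \right)} = \frac{\left(-2\right) \frac{1}{- 5 b - 5 b}}{b} = \frac{\left(-2\right) \frac{1}{\left(-10\right) b}}{b} = \frac{\left(-2\right) \left(- \frac{1}{10 b}\right)}{b} = \frac{\frac{1}{5} \frac{1}{b}}{b} = \frac{1}{5 b^{2}}$)
$Y{\left(\frac{1}{-46} \right)} - 671 = \frac{1}{5 \cdot \frac{1}{2116}} - 671 = \frac{1}{5} \cdot 2116 - 671 = \frac{2116}{5} - 671 = - \frac{1239}{5}$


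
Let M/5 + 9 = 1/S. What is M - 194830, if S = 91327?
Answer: -17797349120/91327 ≈ -1.9488e+5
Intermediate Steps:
M = -4109710/91327 (M = -45 + 5/91327 = -4109710/91327 ≈ -45.000)
M - 194830 = -4109710/91327 - 194830 = -17797349120/91327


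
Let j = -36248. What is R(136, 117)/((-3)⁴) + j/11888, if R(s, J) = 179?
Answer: -101017/120366 ≈ -0.83925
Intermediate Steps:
R(136, 117)/((-3)⁴) + j/11888 = 179/((-3)⁴) - 36248/11888 = 179/81 - 36248*1/11888 = 179*(1/81) - 4531/1486 = 179/81 - 4531/1486 = -101017/120366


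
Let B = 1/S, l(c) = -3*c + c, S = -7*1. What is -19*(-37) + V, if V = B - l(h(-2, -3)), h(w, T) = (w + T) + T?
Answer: 4808/7 ≈ 686.86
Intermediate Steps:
S = -7
h(w, T) = w + 2*T (h(w, T) = (T + w) + T = w + 2*T)
l(c) = -2*c
B = -⅐ (B = 1/(-7) = -⅐ ≈ -0.14286)
V = -113/7 (V = -⅐ - (-2)*(-2 + 2*(-3)) = -⅐ - (-2)*(-2 - 6) = -⅐ - (-2)*(-8) = -⅐ - 1*16 = -⅐ - 16 = -113/7 ≈ -16.143)
-19*(-37) + V = -19*(-37) - 113/7 = 703 - 113/7 = 4808/7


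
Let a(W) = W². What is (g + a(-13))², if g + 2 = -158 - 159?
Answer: 22500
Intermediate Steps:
g = -319 (g = -2 + (-158 - 159) = -2 - 317 = -319)
(g + a(-13))² = (-319 + (-13)²)² = (-319 + 169)² = (-150)² = 22500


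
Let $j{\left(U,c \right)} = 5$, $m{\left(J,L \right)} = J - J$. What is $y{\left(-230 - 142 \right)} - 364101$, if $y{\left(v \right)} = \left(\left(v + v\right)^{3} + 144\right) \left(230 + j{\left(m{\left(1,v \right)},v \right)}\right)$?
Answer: $-96780564501$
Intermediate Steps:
$m{\left(J,L \right)} = 0$
$y{\left(v \right)} = 33840 + 1880 v^{3}$ ($y{\left(v \right)} = \left(\left(v + v\right)^{3} + 144\right) \left(230 + 5\right) = \left(\left(2 v\right)^{3} + 144\right) 235 = \left(8 v^{3} + 144\right) 235 = \left(144 + 8 v^{3}\right) 235 = 33840 + 1880 v^{3}$)
$y{\left(-230 - 142 \right)} - 364101 = \left(33840 + 1880 \left(-230 - 142\right)^{3}\right) - 364101 = \left(33840 + 1880 \left(-372\right)^{3}\right) - 364101 = \left(33840 + 1880 \left(-51478848\right)\right) - 364101 = \left(33840 - 96780234240\right) - 364101 = -96780200400 - 364101 = -96780564501$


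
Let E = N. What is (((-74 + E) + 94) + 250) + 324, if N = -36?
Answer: 558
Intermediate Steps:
E = -36
(((-74 + E) + 94) + 250) + 324 = (((-74 - 36) + 94) + 250) + 324 = ((-110 + 94) + 250) + 324 = (-16 + 250) + 324 = 234 + 324 = 558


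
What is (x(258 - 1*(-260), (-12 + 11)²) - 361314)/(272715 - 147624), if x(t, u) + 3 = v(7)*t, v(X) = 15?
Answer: -39283/13899 ≈ -2.8263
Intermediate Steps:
x(t, u) = -3 + 15*t
(x(258 - 1*(-260), (-12 + 11)²) - 361314)/(272715 - 147624) = ((-3 + 15*(258 - 1*(-260))) - 361314)/(272715 - 147624) = ((-3 + 15*(258 + 260)) - 361314)/125091 = ((-3 + 15*518) - 361314)*(1/125091) = ((-3 + 7770) - 361314)*(1/125091) = (7767 - 361314)*(1/125091) = -353547*1/125091 = -39283/13899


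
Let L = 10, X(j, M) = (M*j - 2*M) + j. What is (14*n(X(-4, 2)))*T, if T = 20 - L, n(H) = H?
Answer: -2240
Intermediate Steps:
X(j, M) = j - 2*M + M*j (X(j, M) = (-2*M + M*j) + j = j - 2*M + M*j)
T = 10 (T = 20 - 1*10 = 20 - 10 = 10)
(14*n(X(-4, 2)))*T = (14*(-4 - 2*2 + 2*(-4)))*10 = (14*(-4 - 4 - 8))*10 = (14*(-16))*10 = -224*10 = -2240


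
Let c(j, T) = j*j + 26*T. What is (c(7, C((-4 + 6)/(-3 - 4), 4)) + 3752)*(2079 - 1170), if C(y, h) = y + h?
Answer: 24800247/7 ≈ 3.5429e+6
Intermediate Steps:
C(y, h) = h + y
c(j, T) = j**2 + 26*T
(c(7, C((-4 + 6)/(-3 - 4), 4)) + 3752)*(2079 - 1170) = ((7**2 + 26*(4 + (-4 + 6)/(-3 - 4))) + 3752)*(2079 - 1170) = ((49 + 26*(4 + 2/(-7))) + 3752)*909 = ((49 + 26*(4 + 2*(-1/7))) + 3752)*909 = ((49 + 26*(4 - 2/7)) + 3752)*909 = ((49 + 26*(26/7)) + 3752)*909 = ((49 + 676/7) + 3752)*909 = (1019/7 + 3752)*909 = (27283/7)*909 = 24800247/7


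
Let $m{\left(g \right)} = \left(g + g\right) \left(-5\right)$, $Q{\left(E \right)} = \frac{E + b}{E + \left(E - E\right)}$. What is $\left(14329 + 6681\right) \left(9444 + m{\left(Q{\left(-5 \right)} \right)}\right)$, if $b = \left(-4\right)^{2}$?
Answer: $198880660$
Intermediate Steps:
$b = 16$
$Q{\left(E \right)} = \frac{16 + E}{E}$ ($Q{\left(E \right)} = \frac{E + 16}{E + \left(E - E\right)} = \frac{16 + E}{E + 0} = \frac{16 + E}{E}$)
$m{\left(g \right)} = - 10 g$ ($m{\left(g \right)} = 2 g \left(-5\right) = - 10 g$)
$\left(14329 + 6681\right) \left(9444 + m{\left(Q{\left(-5 \right)} \right)}\right) = \left(14329 + 6681\right) \left(9444 - 10 \frac{16 - 5}{-5}\right) = 21010 \left(9444 - 10 \left(\left(- \frac{1}{5}\right) 11\right)\right) = 21010 \left(9444 - -22\right) = 21010 \left(9444 + 22\right) = 21010 \cdot 9466 = 198880660$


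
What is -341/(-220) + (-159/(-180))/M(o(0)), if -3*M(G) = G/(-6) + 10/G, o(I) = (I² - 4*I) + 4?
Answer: 23/220 ≈ 0.10455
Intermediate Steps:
o(I) = 4 + I² - 4*I
M(G) = -10/(3*G) + G/18 (M(G) = -(G/(-6) + 10/G)/3 = -(G*(-⅙) + 10/G)/3 = -(-G/6 + 10/G)/3 = -(10/G - G/6)/3 = -10/(3*G) + G/18)
-341/(-220) + (-159/(-180))/M(o(0)) = -341/(-220) + (-159/(-180))/(((-60 + (4 + 0² - 4*0)²)/(18*(4 + 0² - 4*0)))) = -341*(-1/220) + (-159*(-1/180))/(((-60 + (4 + 0 + 0)²)/(18*(4 + 0 + 0)))) = 31/20 + 53/(60*(((1/18)*(-60 + 4²)/4))) = 31/20 + 53/(60*(((1/18)*(¼)*(-60 + 16)))) = 31/20 + 53/(60*(((1/18)*(¼)*(-44)))) = 31/20 + 53/(60*(-11/18)) = 31/20 + (53/60)*(-18/11) = 31/20 - 159/110 = 23/220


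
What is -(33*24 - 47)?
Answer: -745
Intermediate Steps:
-(33*24 - 47) = -(792 - 47) = -1*745 = -745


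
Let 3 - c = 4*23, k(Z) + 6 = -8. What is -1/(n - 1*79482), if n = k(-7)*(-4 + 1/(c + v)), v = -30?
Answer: 17/1350240 ≈ 1.2590e-5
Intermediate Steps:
k(Z) = -14 (k(Z) = -6 - 8 = -14)
c = -89 (c = 3 - 4*23 = 3 - 1*92 = 3 - 92 = -89)
n = 954/17 (n = -14*(-4 + 1/(-89 - 30)) = -14*(-4 + 1/(-119)) = -14*(-4 - 1/119) = -14*(-477/119) = 954/17 ≈ 56.118)
-1/(n - 1*79482) = -1/(954/17 - 1*79482) = -1/(954/17 - 79482) = -1/(-1350240/17) = -1*(-17/1350240) = 17/1350240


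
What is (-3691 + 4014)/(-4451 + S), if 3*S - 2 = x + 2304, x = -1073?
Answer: -323/4040 ≈ -0.079950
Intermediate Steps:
S = 411 (S = ⅔ + (-1073 + 2304)/3 = ⅔ + (⅓)*1231 = ⅔ + 1231/3 = 411)
(-3691 + 4014)/(-4451 + S) = (-3691 + 4014)/(-4451 + 411) = 323/(-4040) = 323*(-1/4040) = -323/4040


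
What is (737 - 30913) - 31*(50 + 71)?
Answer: -33927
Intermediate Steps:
(737 - 30913) - 31*(50 + 71) = -30176 - 31*121 = -30176 - 3751 = -33927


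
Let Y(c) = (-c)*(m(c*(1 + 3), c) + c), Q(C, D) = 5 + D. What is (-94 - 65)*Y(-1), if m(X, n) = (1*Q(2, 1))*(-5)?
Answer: 4929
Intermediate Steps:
m(X, n) = -30 (m(X, n) = (1*(5 + 1))*(-5) = (1*6)*(-5) = 6*(-5) = -30)
Y(c) = -c*(-30 + c) (Y(c) = (-c)*(-30 + c) = -c*(-30 + c))
(-94 - 65)*Y(-1) = (-94 - 65)*(-(30 - 1*(-1))) = -(-159)*(30 + 1) = -(-159)*31 = -159*(-31) = 4929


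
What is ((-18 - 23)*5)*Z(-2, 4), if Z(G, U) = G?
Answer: 410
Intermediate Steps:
((-18 - 23)*5)*Z(-2, 4) = ((-18 - 23)*5)*(-2) = -41*5*(-2) = -205*(-2) = 410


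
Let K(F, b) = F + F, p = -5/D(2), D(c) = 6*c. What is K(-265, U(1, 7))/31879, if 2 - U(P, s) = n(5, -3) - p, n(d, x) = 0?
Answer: -530/31879 ≈ -0.016625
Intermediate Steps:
p = -5/12 (p = -5/(6*2) = -5/12 ≈ -0.41667)
U(P, s) = 19/12 (U(P, s) = 2 - (0 - 1*(-5/12)) = 2 - (0 + 5/12) = 2 - 1*5/12 = 2 - 5/12 = 19/12)
K(F, b) = 2*F
K(-265, U(1, 7))/31879 = (2*(-265))/31879 = -530*1/31879 = -530/31879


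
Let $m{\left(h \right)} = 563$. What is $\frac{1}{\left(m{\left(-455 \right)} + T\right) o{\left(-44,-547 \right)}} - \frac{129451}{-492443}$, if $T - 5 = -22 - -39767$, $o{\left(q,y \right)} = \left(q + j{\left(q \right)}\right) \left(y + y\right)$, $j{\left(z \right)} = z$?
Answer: $\frac{71771575994397}{273025393104464} \approx 0.26288$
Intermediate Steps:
$o{\left(q,y \right)} = 4 q y$ ($o{\left(q,y \right)} = \left(q + q\right) \left(y + y\right) = 2 q 2 y = 4 q y$)
$T = 39750$ ($T = 5 - -39745 = 5 + \left(-22 + 39767\right) = 5 + 39745 = 39750$)
$\frac{1}{\left(m{\left(-455 \right)} + T\right) o{\left(-44,-547 \right)}} - \frac{129451}{-492443} = \frac{1}{\left(563 + 39750\right) 4 \left(-44\right) \left(-547\right)} - \frac{129451}{-492443} = \frac{1}{40313 \cdot 96272} - - \frac{18493}{70349} = \frac{1}{40313} \cdot \frac{1}{96272} + \frac{18493}{70349} = \frac{1}{3881013136} + \frac{18493}{70349} = \frac{71771575994397}{273025393104464}$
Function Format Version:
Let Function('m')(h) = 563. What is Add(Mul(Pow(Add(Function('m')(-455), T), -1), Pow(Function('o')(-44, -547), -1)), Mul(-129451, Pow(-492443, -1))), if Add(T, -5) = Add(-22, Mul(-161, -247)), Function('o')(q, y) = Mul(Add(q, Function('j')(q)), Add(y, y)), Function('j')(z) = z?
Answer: Rational(71771575994397, 273025393104464) ≈ 0.26288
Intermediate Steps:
Function('o')(q, y) = Mul(4, q, y) (Function('o')(q, y) = Mul(Add(q, q), Add(y, y)) = Mul(Mul(2, q), Mul(2, y)) = Mul(4, q, y))
T = 39750 (T = Add(5, Add(-22, Mul(-161, -247))) = Add(5, Add(-22, 39767)) = Add(5, 39745) = 39750)
Add(Mul(Pow(Add(Function('m')(-455), T), -1), Pow(Function('o')(-44, -547), -1)), Mul(-129451, Pow(-492443, -1))) = Add(Mul(Pow(Add(563, 39750), -1), Pow(Mul(4, -44, -547), -1)), Mul(-129451, Pow(-492443, -1))) = Add(Mul(Pow(40313, -1), Pow(96272, -1)), Mul(-129451, Rational(-1, 492443))) = Add(Mul(Rational(1, 40313), Rational(1, 96272)), Rational(18493, 70349)) = Add(Rational(1, 3881013136), Rational(18493, 70349)) = Rational(71771575994397, 273025393104464)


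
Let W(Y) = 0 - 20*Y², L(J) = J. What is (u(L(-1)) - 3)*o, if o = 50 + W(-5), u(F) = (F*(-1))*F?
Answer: 1800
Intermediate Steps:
u(F) = -F² (u(F) = (-F)*F = -F²)
W(Y) = -20*Y² (W(Y) = 0 - 20*Y² = -20*Y²)
o = -450 (o = 50 - 20*(-5)² = 50 - 20*25 = 50 - 500 = -450)
(u(L(-1)) - 3)*o = (-1*(-1)² - 3)*(-450) = (-1*1 - 3)*(-450) = (-1 - 3)*(-450) = -4*(-450) = 1800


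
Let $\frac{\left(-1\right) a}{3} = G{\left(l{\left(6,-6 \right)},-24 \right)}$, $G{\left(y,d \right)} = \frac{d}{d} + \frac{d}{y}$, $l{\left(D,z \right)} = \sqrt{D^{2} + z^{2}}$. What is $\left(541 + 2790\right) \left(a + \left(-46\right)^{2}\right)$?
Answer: $7038403 + 19986 \sqrt{2} \approx 7.0667 \cdot 10^{6}$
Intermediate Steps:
$G{\left(y,d \right)} = 1 + \frac{d}{y}$
$a = - \frac{\sqrt{2} \left(-24 + 6 \sqrt{2}\right)}{4}$ ($a = - 3 \frac{-24 + \sqrt{6^{2} + \left(-6\right)^{2}}}{\sqrt{6^{2} + \left(-6\right)^{2}}} = - 3 \frac{-24 + \sqrt{36 + 36}}{\sqrt{36 + 36}} = - 3 \frac{-24 + \sqrt{72}}{\sqrt{72}} = - 3 \frac{-24 + 6 \sqrt{2}}{6 \sqrt{2}} = - 3 \frac{\sqrt{2}}{12} \left(-24 + 6 \sqrt{2}\right) = - 3 \frac{\sqrt{2} \left(-24 + 6 \sqrt{2}\right)}{12} = - \frac{\sqrt{2} \left(-24 + 6 \sqrt{2}\right)}{4} \approx 5.4853$)
$\left(541 + 2790\right) \left(a + \left(-46\right)^{2}\right) = \left(541 + 2790\right) \left(\left(-3 + 6 \sqrt{2}\right) + \left(-46\right)^{2}\right) = 3331 \left(\left(-3 + 6 \sqrt{2}\right) + 2116\right) = 3331 \left(2113 + 6 \sqrt{2}\right) = 7038403 + 19986 \sqrt{2}$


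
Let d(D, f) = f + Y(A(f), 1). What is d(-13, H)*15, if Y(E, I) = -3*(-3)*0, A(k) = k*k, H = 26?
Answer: 390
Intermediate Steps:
A(k) = k**2
Y(E, I) = 0 (Y(E, I) = 9*0 = 0)
d(D, f) = f (d(D, f) = f + 0 = f)
d(-13, H)*15 = 26*15 = 390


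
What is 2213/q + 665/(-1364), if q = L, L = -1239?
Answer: -3842467/1689996 ≈ -2.2737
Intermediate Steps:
q = -1239
2213/q + 665/(-1364) = 2213/(-1239) + 665/(-1364) = 2213*(-1/1239) + 665*(-1/1364) = -2213/1239 - 665/1364 = -3842467/1689996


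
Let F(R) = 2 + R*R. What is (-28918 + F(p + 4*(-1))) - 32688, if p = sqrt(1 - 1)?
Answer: -61588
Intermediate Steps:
p = 0 (p = sqrt(0) = 0)
F(R) = 2 + R**2
(-28918 + F(p + 4*(-1))) - 32688 = (-28918 + (2 + (0 + 4*(-1))**2)) - 32688 = (-28918 + (2 + (0 - 4)**2)) - 32688 = (-28918 + (2 + (-4)**2)) - 32688 = (-28918 + (2 + 16)) - 32688 = (-28918 + 18) - 32688 = -28900 - 32688 = -61588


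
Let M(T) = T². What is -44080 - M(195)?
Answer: -82105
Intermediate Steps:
-44080 - M(195) = -44080 - 1*195² = -44080 - 1*38025 = -44080 - 38025 = -82105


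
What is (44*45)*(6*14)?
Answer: 166320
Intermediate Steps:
(44*45)*(6*14) = 1980*84 = 166320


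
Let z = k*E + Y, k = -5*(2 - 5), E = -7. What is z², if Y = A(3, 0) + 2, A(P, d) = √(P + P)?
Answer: (103 - √6)² ≈ 10110.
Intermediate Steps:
A(P, d) = √2*√P (A(P, d) = √(2*P) = √2*√P)
k = 15 (k = -5*(-3) = 15)
Y = 2 + √6 (Y = √2*√3 + 2 = √6 + 2 = 2 + √6 ≈ 4.4495)
z = -103 + √6 (z = 15*(-7) + (2 + √6) = -105 + (2 + √6) = -103 + √6 ≈ -100.55)
z² = (-103 + √6)²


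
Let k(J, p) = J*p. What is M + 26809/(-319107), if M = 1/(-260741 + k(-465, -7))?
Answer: -406074193/4833269706 ≈ -0.084016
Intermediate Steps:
M = -1/257486 (M = 1/(-260741 - 465*(-7)) = 1/(-260741 + 3255) = 1/(-257486) = -1/257486 ≈ -3.8837e-6)
M + 26809/(-319107) = -1/257486 + 26809/(-319107) = -1/257486 + 26809*(-1/319107) = -1/257486 - 1577/18771 = -406074193/4833269706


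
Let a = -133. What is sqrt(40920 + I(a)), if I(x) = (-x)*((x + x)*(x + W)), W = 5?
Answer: 2*sqrt(1142326) ≈ 2137.6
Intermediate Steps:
I(x) = -2*x**2*(5 + x) (I(x) = (-x)*((x + x)*(x + 5)) = (-x)*((2*x)*(5 + x)) = (-x)*(2*x*(5 + x)) = -2*x**2*(5 + x))
sqrt(40920 + I(a)) = sqrt(40920 + 2*(-133)**2*(-5 - 1*(-133))) = sqrt(40920 + 2*17689*(-5 + 133)) = sqrt(40920 + 2*17689*128) = sqrt(40920 + 4528384) = sqrt(4569304) = 2*sqrt(1142326)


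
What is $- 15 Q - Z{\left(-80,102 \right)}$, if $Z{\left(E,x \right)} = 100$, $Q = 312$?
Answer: $-4780$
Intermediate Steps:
$- 15 Q - Z{\left(-80,102 \right)} = \left(-15\right) 312 - 100 = -4680 - 100 = -4780$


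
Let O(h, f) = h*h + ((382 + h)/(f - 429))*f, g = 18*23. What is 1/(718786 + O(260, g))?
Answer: 5/3843334 ≈ 1.3010e-6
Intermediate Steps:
g = 414
O(h, f) = h**2 + f*(382 + h)/(-429 + f) (O(h, f) = h**2 + ((382 + h)/(-429 + f))*f = h**2 + f*(382 + h)/(-429 + f))
1/(718786 + O(260, g)) = 1/(718786 + (-429*260**2 + 382*414 + 414*260 + 414*260**2)/(-429 + 414)) = 1/(718786 + (-429*67600 + 158148 + 107640 + 414*67600)/(-15)) = 1/(718786 - (-29000400 + 158148 + 107640 + 27986400)/15) = 1/(718786 - 1/15*(-748212)) = 1/(718786 + 249404/5) = 1/(3843334/5) = 5/3843334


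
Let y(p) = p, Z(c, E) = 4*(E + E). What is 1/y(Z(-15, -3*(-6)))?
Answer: 1/144 ≈ 0.0069444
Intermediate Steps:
Z(c, E) = 8*E (Z(c, E) = 4*(2*E) = 8*E)
1/y(Z(-15, -3*(-6))) = 1/(8*(-3*(-6))) = 1/(8*18) = 1/144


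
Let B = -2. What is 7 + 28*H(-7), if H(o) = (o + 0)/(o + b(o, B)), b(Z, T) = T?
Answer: 259/9 ≈ 28.778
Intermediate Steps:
H(o) = o/(-2 + o) (H(o) = (o + 0)/(o - 2) = o/(-2 + o))
7 + 28*H(-7) = 7 + 28*(-7/(-2 - 7)) = 7 + 28*(-7/(-9)) = 7 + 28*(-7*(-⅑)) = 7 + 28*(7/9) = 7 + 196/9 = 259/9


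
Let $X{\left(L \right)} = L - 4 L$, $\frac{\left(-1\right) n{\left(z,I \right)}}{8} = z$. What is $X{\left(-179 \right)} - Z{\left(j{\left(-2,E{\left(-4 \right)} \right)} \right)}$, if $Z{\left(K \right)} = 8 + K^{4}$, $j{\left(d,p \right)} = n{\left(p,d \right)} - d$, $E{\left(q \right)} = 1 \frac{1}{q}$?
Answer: $273$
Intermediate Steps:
$n{\left(z,I \right)} = - 8 z$
$E{\left(q \right)} = \frac{1}{q}$
$j{\left(d,p \right)} = - d - 8 p$ ($j{\left(d,p \right)} = - 8 p - d = - d - 8 p$)
$X{\left(L \right)} = - 3 L$
$X{\left(-179 \right)} - Z{\left(j{\left(-2,E{\left(-4 \right)} \right)} \right)} = \left(-3\right) \left(-179\right) - \left(8 + \left(\left(-1\right) \left(-2\right) - \frac{8}{-4}\right)^{4}\right) = 537 - \left(8 + \left(2 - -2\right)^{4}\right) = 537 - \left(8 + \left(2 + 2\right)^{4}\right) = 537 - \left(8 + 4^{4}\right) = 537 - \left(8 + 256\right) = 537 - 264 = 273$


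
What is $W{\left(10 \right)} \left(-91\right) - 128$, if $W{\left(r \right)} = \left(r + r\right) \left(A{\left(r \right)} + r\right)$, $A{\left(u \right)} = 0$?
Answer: $-18328$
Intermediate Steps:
$W{\left(r \right)} = 2 r^{2}$ ($W{\left(r \right)} = \left(r + r\right) \left(0 + r\right) = 2 r r = 2 r^{2}$)
$W{\left(10 \right)} \left(-91\right) - 128 = 2 \cdot 10^{2} \left(-91\right) - 128 = 2 \cdot 100 \left(-91\right) - 128 = 200 \left(-91\right) - 128 = -18200 - 128 = -18328$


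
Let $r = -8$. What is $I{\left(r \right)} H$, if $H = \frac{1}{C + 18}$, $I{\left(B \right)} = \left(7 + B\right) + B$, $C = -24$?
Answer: $\frac{3}{2} \approx 1.5$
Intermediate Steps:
$I{\left(B \right)} = 7 + 2 B$
$H = - \frac{1}{6}$ ($H = \frac{1}{-24 + 18} = \frac{1}{-6} = - \frac{1}{6} \approx -0.16667$)
$I{\left(r \right)} H = \left(7 + 2 \left(-8\right)\right) \left(- \frac{1}{6}\right) = \left(7 - 16\right) \left(- \frac{1}{6}\right) = \left(-9\right) \left(- \frac{1}{6}\right) = \frac{3}{2}$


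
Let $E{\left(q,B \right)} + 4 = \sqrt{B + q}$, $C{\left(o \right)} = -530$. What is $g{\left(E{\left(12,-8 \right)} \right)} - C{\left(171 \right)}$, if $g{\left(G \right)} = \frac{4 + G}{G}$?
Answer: $529$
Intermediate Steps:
$E{\left(q,B \right)} = -4 + \sqrt{B + q}$
$g{\left(G \right)} = \frac{4 + G}{G}$
$g{\left(E{\left(12,-8 \right)} \right)} - C{\left(171 \right)} = \frac{4 - \left(4 - \sqrt{-8 + 12}\right)}{-4 + \sqrt{-8 + 12}} - -530 = \frac{4 - \left(4 - \sqrt{4}\right)}{-4 + \sqrt{4}} + 530 = \frac{4 + \left(-4 + 2\right)}{-4 + 2} + 530 = \frac{4 - 2}{-2} + 530 = \left(- \frac{1}{2}\right) 2 + 530 = -1 + 530 = 529$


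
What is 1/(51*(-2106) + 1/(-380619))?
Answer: -380619/40880764315 ≈ -9.3105e-6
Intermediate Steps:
1/(51*(-2106) + 1/(-380619)) = 1/(-107406 - 1/380619) = 1/(-40880764315/380619) = -380619/40880764315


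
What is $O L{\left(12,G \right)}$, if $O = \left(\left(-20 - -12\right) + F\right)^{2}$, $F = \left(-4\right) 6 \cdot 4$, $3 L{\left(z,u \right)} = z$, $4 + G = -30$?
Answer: $43264$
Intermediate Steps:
$G = -34$ ($G = -4 - 30 = -34$)
$L{\left(z,u \right)} = \frac{z}{3}$
$F = -96$ ($F = \left(-24\right) 4 = -96$)
$O = 10816$ ($O = \left(\left(-20 - -12\right) - 96\right)^{2} = \left(\left(-20 + 12\right) - 96\right)^{2} = \left(-8 - 96\right)^{2} = \left(-104\right)^{2} = 10816$)
$O L{\left(12,G \right)} = 10816 \cdot \frac{1}{3} \cdot 12 = 10816 \cdot 4 = 43264$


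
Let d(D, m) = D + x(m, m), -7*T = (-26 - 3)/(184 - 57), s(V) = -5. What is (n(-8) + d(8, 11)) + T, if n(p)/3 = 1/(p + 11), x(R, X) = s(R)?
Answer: 3585/889 ≈ 4.0326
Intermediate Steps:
x(R, X) = -5
T = 29/889 (T = -(-26 - 3)/(7*(184 - 57)) = -(-29)/(7*127) = -⅐*(-29/127) = 29/889 ≈ 0.032621)
n(p) = 3/(11 + p) (n(p) = 3/(p + 11) = 3/(11 + p))
d(D, m) = -5 + D (d(D, m) = D - 5 = -5 + D)
(n(-8) + d(8, 11)) + T = (3/(11 - 8) + (-5 + 8)) + 29/889 = (3/3 + 3) + 29/889 = (3*(⅓) + 3) + 29/889 = (1 + 3) + 29/889 = 4 + 29/889 = 3585/889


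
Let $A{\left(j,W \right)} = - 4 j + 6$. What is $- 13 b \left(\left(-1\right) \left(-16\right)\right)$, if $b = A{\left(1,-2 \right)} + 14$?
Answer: $-3328$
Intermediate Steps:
$A{\left(j,W \right)} = 6 - 4 j$
$b = 16$ ($b = \left(6 - 4\right) + 14 = 2 + 14 = 16$)
$- 13 b \left(\left(-1\right) \left(-16\right)\right) = \left(-13\right) 16 \left(\left(-1\right) \left(-16\right)\right) = \left(-208\right) 16 = -3328$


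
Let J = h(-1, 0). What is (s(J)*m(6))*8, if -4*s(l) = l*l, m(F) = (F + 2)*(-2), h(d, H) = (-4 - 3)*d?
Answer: 1568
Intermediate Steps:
h(d, H) = -7*d
m(F) = -4 - 2*F (m(F) = (2 + F)*(-2) = -4 - 2*F)
J = 7 (J = -7*(-1) = 7)
s(l) = -l²/4 (s(l) = -l*l/4 = -l²/4)
(s(J)*m(6))*8 = ((-¼*7²)*(-4 - 2*6))*8 = ((-¼*49)*(-4 - 12))*8 = -49/4*(-16)*8 = 196*8 = 1568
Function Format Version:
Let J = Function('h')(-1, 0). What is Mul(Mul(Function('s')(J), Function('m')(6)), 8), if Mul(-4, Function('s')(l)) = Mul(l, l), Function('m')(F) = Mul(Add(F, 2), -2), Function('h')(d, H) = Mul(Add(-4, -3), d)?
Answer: 1568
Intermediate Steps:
Function('h')(d, H) = Mul(-7, d)
Function('m')(F) = Add(-4, Mul(-2, F)) (Function('m')(F) = Mul(Add(2, F), -2) = Add(-4, Mul(-2, F)))
J = 7 (J = Mul(-7, -1) = 7)
Function('s')(l) = Mul(Rational(-1, 4), Pow(l, 2)) (Function('s')(l) = Mul(Rational(-1, 4), Mul(l, l)) = Mul(Rational(-1, 4), Pow(l, 2)))
Mul(Mul(Function('s')(J), Function('m')(6)), 8) = Mul(Mul(Mul(Rational(-1, 4), Pow(7, 2)), Add(-4, Mul(-2, 6))), 8) = Mul(Mul(Mul(Rational(-1, 4), 49), Add(-4, -12)), 8) = Mul(Mul(Rational(-49, 4), -16), 8) = Mul(196, 8) = 1568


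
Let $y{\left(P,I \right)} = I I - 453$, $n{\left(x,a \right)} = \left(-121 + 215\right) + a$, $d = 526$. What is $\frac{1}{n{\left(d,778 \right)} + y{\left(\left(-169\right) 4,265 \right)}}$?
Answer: $\frac{1}{70644} \approx 1.4155 \cdot 10^{-5}$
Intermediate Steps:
$n{\left(x,a \right)} = 94 + a$
$y{\left(P,I \right)} = -453 + I^{2}$ ($y{\left(P,I \right)} = I^{2} - 453 = -453 + I^{2}$)
$\frac{1}{n{\left(d,778 \right)} + y{\left(\left(-169\right) 4,265 \right)}} = \frac{1}{\left(94 + 778\right) - \left(453 - 265^{2}\right)} = \frac{1}{872 + \left(-453 + 70225\right)} = \frac{1}{872 + 69772} = \frac{1}{70644}$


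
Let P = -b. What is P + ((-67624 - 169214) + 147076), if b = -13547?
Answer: -76215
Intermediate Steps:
P = 13547 (P = -1*(-13547) = 13547)
P + ((-67624 - 169214) + 147076) = 13547 + ((-67624 - 169214) + 147076) = 13547 + (-236838 + 147076) = 13547 - 89762 = -76215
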